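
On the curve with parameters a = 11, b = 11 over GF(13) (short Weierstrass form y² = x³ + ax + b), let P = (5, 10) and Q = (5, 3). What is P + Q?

The two points share x = 5 and their y-coordinates satisfy 10 + 3 ≡ 0 (mod 13), so they are inverses. Their sum is O.

O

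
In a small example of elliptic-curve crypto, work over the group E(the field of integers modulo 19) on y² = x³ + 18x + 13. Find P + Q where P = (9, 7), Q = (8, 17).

(7, 11)

(9, 7) + (8, 17). λ = (17 - 7)/(8 - 9) ≡ 10/18 mod 19. 18⁻¹ ≡ 18 (mod 19), so λ ≡ 9.
  x = λ² - 9 - 8 = 81 - 17 ≡ 7; y = λ·(9 - 7) - 7 ≡ 11. → (7, 11)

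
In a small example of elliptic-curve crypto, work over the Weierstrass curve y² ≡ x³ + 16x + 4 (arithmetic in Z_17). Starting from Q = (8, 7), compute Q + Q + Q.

Repeated addition: build up to 3Q.
2Q: tangent at (8, 7): λ = (3·8² + 16)/(2·7) ≡ 4/14. 14⁻¹ ≡ 11 (mod 17), so λ ≡ 4·11 ≡ 10.
  x = λ² - 8 - 8 = 100 - 16 ≡ 16; y = λ·(8 - 16) - 7 ≡ 15. → (16, 15)
3Q: (16, 15) + (8, 7). λ = (7 - 15)/(8 - 16) ≡ 9/9 mod 17. 9⁻¹ ≡ 2 (mod 17), so λ ≡ 1.
  x = λ² - 16 - 8 = 1 - 24 ≡ 11; y = λ·(16 - 11) - 15 ≡ 7. → (11, 7)

(11, 7)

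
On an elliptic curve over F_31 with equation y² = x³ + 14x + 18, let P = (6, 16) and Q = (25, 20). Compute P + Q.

(7, 5)

(6, 16) + (25, 20). λ = (20 - 16)/(25 - 6) ≡ 4/19 mod 31. 19⁻¹ ≡ 18 (mod 31), so λ ≡ 10.
  x = λ² - 6 - 25 = 100 - 31 ≡ 7; y = λ·(6 - 7) - 16 ≡ 5. → (7, 5)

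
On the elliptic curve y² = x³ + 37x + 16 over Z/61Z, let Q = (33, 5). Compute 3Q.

Repeated addition: build up to 3Q.
2Q: tangent at (33, 5): λ = (3·33² + 37)/(2·5) ≡ 10/10. 10⁻¹ ≡ 55 (mod 61), so λ ≡ 10·55 ≡ 1.
  x = λ² - 33 - 33 = 1 - 66 ≡ 57; y = λ·(33 - 57) - 5 ≡ 32. → (57, 32)
3Q: (57, 32) + (33, 5). λ = (5 - 32)/(33 - 57) ≡ 34/37 mod 61. 37⁻¹ ≡ 33 (mod 61), so λ ≡ 24.
  x = λ² - 57 - 33 = 576 - 90 ≡ 59; y = λ·(57 - 59) - 32 ≡ 42. → (59, 42)

(59, 42)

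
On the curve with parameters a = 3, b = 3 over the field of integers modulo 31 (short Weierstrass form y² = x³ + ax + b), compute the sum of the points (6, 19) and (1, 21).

(6, 19) + (1, 21). λ = (21 - 19)/(1 - 6) ≡ 2/26 mod 31. 26⁻¹ ≡ 6 (mod 31) since 26·6 = 156 ≡ 1, so λ ≡ 12.
  x = λ² - 6 - 1 = 144 - 7 ≡ 13; y = λ·(6 - 13) - 19 ≡ 21. → (13, 21)

(13, 21)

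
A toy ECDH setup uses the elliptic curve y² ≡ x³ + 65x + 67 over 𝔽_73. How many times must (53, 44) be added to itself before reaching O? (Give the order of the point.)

2P: tangent at (53, 44): λ = (3·53² + 65)/(2·44) ≡ 24/15. 15⁻¹ ≡ 39 (mod 73), so λ ≡ 24·39 ≡ 60.
  x = λ² - 53 - 53 = 3600 - 106 ≡ 63; y = λ·(53 - 63) - 44 ≡ 13. → (63, 13)
3P: (63, 13) + (53, 44). λ = (44 - 13)/(53 - 63) ≡ 31/63 mod 73. 63⁻¹ ≡ 51 (mod 73), so λ ≡ 48.
  x = λ² - 63 - 53 = 2304 - 116 ≡ 71; y = λ·(63 - 71) - 13 ≡ 41. → (71, 41)
4P: (71, 41) + (53, 44). λ = (44 - 41)/(53 - 71) ≡ 3/55 mod 73. 55⁻¹ ≡ 4 (mod 73), so λ ≡ 12.
  x = λ² - 71 - 53 = 144 - 124 ≡ 20; y = λ·(71 - 20) - 41 ≡ 60. → (20, 60)
5P: (20, 60) + (53, 44). λ = (44 - 60)/(53 - 20) ≡ 57/33 mod 73. 33⁻¹ ≡ 31 (mod 73), so λ ≡ 15.
  x = λ² - 20 - 53 = 225 - 73 ≡ 6; y = λ·(20 - 6) - 60 ≡ 4. → (6, 4)
6P: (6, 4) + (53, 44). λ = (44 - 4)/(53 - 6) ≡ 40/47 mod 73. 47⁻¹ ≡ 14 (mod 73) since 47·14 = 658 ≡ 1, so λ ≡ 49.
  x = λ² - 6 - 53 = 2401 - 59 ≡ 6; y = λ·(6 - 6) - 4 ≡ 69. → (6, 69)
7P: (6, 69) + (53, 44). λ = (44 - 69)/(53 - 6) ≡ 48/47 mod 73. 47⁻¹ ≡ 14 (mod 73) since 47·14 = 658 ≡ 1, so λ ≡ 15.
  x = λ² - 6 - 53 = 225 - 59 ≡ 20; y = λ·(6 - 20) - 69 ≡ 13. → (20, 13)
8P: (20, 13) + (53, 44). λ = (44 - 13)/(53 - 20) ≡ 31/33 mod 73. 33⁻¹ ≡ 31 (mod 73), so λ ≡ 12.
  x = λ² - 20 - 53 = 144 - 73 ≡ 71; y = λ·(20 - 71) - 13 ≡ 32. → (71, 32)
9P: (71, 32) + (53, 44). λ = (44 - 32)/(53 - 71) ≡ 12/55 mod 73. 55⁻¹ ≡ 4 (mod 73) since 55·4 = 220 ≡ 1, so λ ≡ 48.
  x = λ² - 71 - 53 = 2304 - 124 ≡ 63; y = λ·(71 - 63) - 32 ≡ 60. → (63, 60)
10P: (63, 60) + (53, 44). λ = (44 - 60)/(53 - 63) ≡ 57/63 mod 73. 63⁻¹ ≡ 51 (mod 73), so λ ≡ 60.
  x = λ² - 63 - 53 = 3600 - 116 ≡ 53; y = λ·(63 - 53) - 60 ≡ 29. → (53, 29)
11P: (53, 29) + (53, 44): same x and y₁ ≡ -y₂, so the sum is O.
11P = O, so the order is 11.

11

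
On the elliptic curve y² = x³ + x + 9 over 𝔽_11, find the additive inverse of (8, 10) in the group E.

(8, 1)

-(8, 10) = (8, -10 mod 11) = (8, 1).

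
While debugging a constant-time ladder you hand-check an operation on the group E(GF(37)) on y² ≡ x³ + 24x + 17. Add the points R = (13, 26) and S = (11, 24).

(13, 26) + (11, 24). λ = (24 - 26)/(11 - 13) ≡ 35/35 mod 37. 35⁻¹ ≡ 18 (mod 37) since 35·18 = 630 ≡ 1, so λ ≡ 1.
  x = λ² - 13 - 11 = 1 - 24 ≡ 14; y = λ·(13 - 14) - 26 ≡ 10. → (14, 10)

(14, 10)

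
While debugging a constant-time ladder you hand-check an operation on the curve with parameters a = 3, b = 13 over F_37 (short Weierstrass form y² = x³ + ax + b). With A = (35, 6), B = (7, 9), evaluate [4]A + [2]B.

(32, 13)

First 4A:
Double-and-add on 4 = (100)₂. Start with A = (35, 6) for the leading 1-bit.
double: tangent at (35, 6): λ = (3·35² + 3)/(2·6) ≡ 15/12. 12⁻¹ ≡ 34 (mod 37) since 12·34 = 408 ≡ 1, so λ ≡ 15·34 ≡ 29.
  x = λ² - 35 - 35 = 841 - 70 ≡ 31; y = λ·(35 - 31) - 6 ≡ 36. → (31, 36)
double: tangent at (31, 36): λ = (3·31² + 3)/(2·36) ≡ 0/35. 35⁻¹ ≡ 18 (mod 37) since 35·18 = 630 ≡ 1, so λ ≡ 0·18 ≡ 0.
  x = λ² - 31 - 31 = 0 - 62 ≡ 12; y = λ·(31 - 12) - 36 ≡ 1. → (12, 1)
4A = (12, 1).
Next 2B:
Repeated addition: build up to 2B.
2B: tangent at (7, 9): λ = (3·7² + 3)/(2·9) ≡ 2/18. 18⁻¹ ≡ 35 (mod 37), so λ ≡ 2·35 ≡ 33.
  x = λ² - 7 - 7 = 1089 - 14 ≡ 2; y = λ·(7 - 2) - 9 ≡ 8. → (2, 8)
2B = (2, 8).
Finally 4A + 2B:
(12, 1) + (2, 8). λ = (8 - 1)/(2 - 12) ≡ 7/27 mod 37. 27⁻¹ ≡ 11 (mod 37), so λ ≡ 3.
  x = λ² - 12 - 2 = 9 - 14 ≡ 32; y = λ·(12 - 32) - 1 ≡ 13. → (32, 13)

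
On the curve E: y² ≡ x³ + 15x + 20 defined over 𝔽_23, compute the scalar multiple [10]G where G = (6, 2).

(4, 12)

Double-and-add on 10 = (1010)₂. Start with G = (6, 2) for the leading 1-bit.
double: tangent at (6, 2): λ = (3·6² + 15)/(2·2) ≡ 8/4. 4⁻¹ ≡ 6 (mod 23), so λ ≡ 8·6 ≡ 2.
  x = λ² - 6 - 6 = 4 - 12 ≡ 15; y = λ·(6 - 15) - 2 ≡ 3. → (15, 3)
double: tangent at (15, 3): λ = (3·15² + 15)/(2·3) ≡ 0/6. 6⁻¹ ≡ 4 (mod 23) since 6·4 = 24 ≡ 1, so λ ≡ 0·4 ≡ 0.
  x = λ² - 15 - 15 = 0 - 30 ≡ 16; y = λ·(15 - 16) - 3 ≡ 20. → (16, 20)
add G: (16, 20) + (6, 2). λ = (2 - 20)/(6 - 16) ≡ 5/13 mod 23. 13⁻¹ ≡ 16 (mod 23) since 13·16 = 208 ≡ 1, so λ ≡ 11.
  x = λ² - 16 - 6 = 121 - 22 ≡ 7; y = λ·(16 - 7) - 20 ≡ 10. → (7, 10)
double: tangent at (7, 10): λ = (3·7² + 15)/(2·10) ≡ 1/20. 20⁻¹ ≡ 15 (mod 23), so λ ≡ 1·15 ≡ 15.
  x = λ² - 7 - 7 = 225 - 14 ≡ 4; y = λ·(7 - 4) - 10 ≡ 12. → (4, 12)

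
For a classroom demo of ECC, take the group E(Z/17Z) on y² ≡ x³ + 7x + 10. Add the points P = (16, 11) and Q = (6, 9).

(16, 11) + (6, 9). λ = (9 - 11)/(6 - 16) ≡ 15/7 mod 17. 7⁻¹ ≡ 5 (mod 17), so λ ≡ 7.
  x = λ² - 16 - 6 = 49 - 22 ≡ 10; y = λ·(16 - 10) - 11 ≡ 14. → (10, 14)

(10, 14)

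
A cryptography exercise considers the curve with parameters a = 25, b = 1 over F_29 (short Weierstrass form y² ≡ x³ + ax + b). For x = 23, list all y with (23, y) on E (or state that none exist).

none

x³ + 25x + 1 = 12743 ≡ 12 (mod 29).
12 is a non-residue mod 29; no y exists.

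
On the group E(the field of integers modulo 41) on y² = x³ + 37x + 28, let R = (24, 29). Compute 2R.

(36, 13)

tangent at (24, 29): λ = (3·24² + 37)/(2·29) ≡ 2/17. 17⁻¹ ≡ 29 (mod 41), so λ ≡ 2·29 ≡ 17.
  x = λ² - 24 - 24 = 289 - 48 ≡ 36; y = λ·(24 - 36) - 29 ≡ 13. → (36, 13)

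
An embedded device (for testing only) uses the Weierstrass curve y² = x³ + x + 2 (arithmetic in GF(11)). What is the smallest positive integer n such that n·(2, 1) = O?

8

2P: tangent at (2, 1): λ = (3·2² + 1)/(2·1) ≡ 2/2. 2⁻¹ ≡ 6 (mod 11), so λ ≡ 2·6 ≡ 1.
  x = λ² - 2 - 2 = 1 - 4 ≡ 8; y = λ·(2 - 8) - 1 ≡ 4. → (8, 4)
3P: (8, 4) + (2, 1). λ = (1 - 4)/(2 - 8) ≡ 8/5 mod 11. 5⁻¹ ≡ 9 (mod 11), so λ ≡ 6.
  x = λ² - 8 - 2 = 36 - 10 ≡ 4; y = λ·(8 - 4) - 4 ≡ 9. → (4, 9)
4P: (4, 9) + (2, 1). λ = (1 - 9)/(2 - 4) ≡ 3/9 mod 11. 9⁻¹ ≡ 5 (mod 11), so λ ≡ 4.
  x = λ² - 4 - 2 = 16 - 6 ≡ 10; y = λ·(4 - 10) - 9 ≡ 0. → (10, 0)
5P: (10, 0) + (2, 1). λ = (1 - 0)/(2 - 10) ≡ 1/3 mod 11. 3⁻¹ ≡ 4 (mod 11) since 3·4 = 12 ≡ 1, so λ ≡ 4.
  x = λ² - 10 - 2 = 16 - 12 ≡ 4; y = λ·(10 - 4) - 0 ≡ 2. → (4, 2)
6P: (4, 2) + (2, 1). λ = (1 - 2)/(2 - 4) ≡ 10/9 mod 11. 9⁻¹ ≡ 5 (mod 11), so λ ≡ 6.
  x = λ² - 4 - 2 = 36 - 6 ≡ 8; y = λ·(4 - 8) - 2 ≡ 7. → (8, 7)
7P: (8, 7) + (2, 1). λ = (1 - 7)/(2 - 8) ≡ 5/5 mod 11. 5⁻¹ ≡ 9 (mod 11), so λ ≡ 1.
  x = λ² - 8 - 2 = 1 - 10 ≡ 2; y = λ·(8 - 2) - 7 ≡ 10. → (2, 10)
8P: (2, 10) + (2, 1): same x and y₁ ≡ -y₂, so the sum is O.
8P = O, so the order is 8.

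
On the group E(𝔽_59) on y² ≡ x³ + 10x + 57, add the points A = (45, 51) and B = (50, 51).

(45, 51) + (50, 51). λ = (51 - 51)/(50 - 45) ≡ 0/5 mod 59. 5⁻¹ ≡ 12 (mod 59), so λ ≡ 0.
  x = λ² - 45 - 50 = 0 - 95 ≡ 23; y = λ·(45 - 23) - 51 ≡ 8. → (23, 8)

(23, 8)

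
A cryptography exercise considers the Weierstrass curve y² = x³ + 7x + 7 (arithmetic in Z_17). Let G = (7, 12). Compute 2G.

tangent at (7, 12): λ = (3·7² + 7)/(2·12) ≡ 1/7. 7⁻¹ ≡ 5 (mod 17), so λ ≡ 1·5 ≡ 5.
  x = λ² - 7 - 7 = 25 - 14 ≡ 11; y = λ·(7 - 11) - 12 ≡ 2. → (11, 2)

(11, 2)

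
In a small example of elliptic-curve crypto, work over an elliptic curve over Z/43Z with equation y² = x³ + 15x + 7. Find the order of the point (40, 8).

9

2P: tangent at (40, 8): λ = (3·40² + 15)/(2·8) ≡ 42/16. 16⁻¹ ≡ 35 (mod 43) since 16·35 = 560 ≡ 1, so λ ≡ 42·35 ≡ 8.
  x = λ² - 40 - 40 = 64 - 80 ≡ 27; y = λ·(40 - 27) - 8 ≡ 10. → (27, 10)
3P: (27, 10) + (40, 8). λ = (8 - 10)/(40 - 27) ≡ 41/13 mod 43. 13⁻¹ ≡ 10 (mod 43), so λ ≡ 23.
  x = λ² - 27 - 40 = 529 - 67 ≡ 32; y = λ·(27 - 32) - 10 ≡ 4. → (32, 4)
4P: (32, 4) + (40, 8). λ = (8 - 4)/(40 - 32) ≡ 4/8 mod 43. 8⁻¹ ≡ 27 (mod 43), so λ ≡ 22.
  x = λ² - 32 - 40 = 484 - 72 ≡ 25; y = λ·(32 - 25) - 4 ≡ 21. → (25, 21)
5P: (25, 21) + (40, 8). λ = (8 - 21)/(40 - 25) ≡ 30/15 mod 43. 15⁻¹ ≡ 23 (mod 43), so λ ≡ 2.
  x = λ² - 25 - 40 = 4 - 65 ≡ 25; y = λ·(25 - 25) - 21 ≡ 22. → (25, 22)
6P: (25, 22) + (40, 8). λ = (8 - 22)/(40 - 25) ≡ 29/15 mod 43. 15⁻¹ ≡ 23 (mod 43) since 15·23 = 345 ≡ 1, so λ ≡ 22.
  x = λ² - 25 - 40 = 484 - 65 ≡ 32; y = λ·(25 - 32) - 22 ≡ 39. → (32, 39)
7P: (32, 39) + (40, 8). λ = (8 - 39)/(40 - 32) ≡ 12/8 mod 43. 8⁻¹ ≡ 27 (mod 43) since 8·27 = 216 ≡ 1, so λ ≡ 23.
  x = λ² - 32 - 40 = 529 - 72 ≡ 27; y = λ·(32 - 27) - 39 ≡ 33. → (27, 33)
8P: (27, 33) + (40, 8). λ = (8 - 33)/(40 - 27) ≡ 18/13 mod 43. 13⁻¹ ≡ 10 (mod 43), so λ ≡ 8.
  x = λ² - 27 - 40 = 64 - 67 ≡ 40; y = λ·(27 - 40) - 33 ≡ 35. → (40, 35)
9P: (40, 35) + (40, 8): same x and y₁ ≡ -y₂, so the sum is O.
9P = O, so the order is 9.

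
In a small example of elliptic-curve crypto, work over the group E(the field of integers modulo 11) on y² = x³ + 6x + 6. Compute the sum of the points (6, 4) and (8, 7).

(6, 4) + (8, 7). λ = (7 - 4)/(8 - 6) ≡ 3/2 mod 11. 2⁻¹ ≡ 6 (mod 11) since 2·6 = 12 ≡ 1, so λ ≡ 7.
  x = λ² - 6 - 8 = 49 - 14 ≡ 2; y = λ·(6 - 2) - 4 ≡ 2. → (2, 2)

(2, 2)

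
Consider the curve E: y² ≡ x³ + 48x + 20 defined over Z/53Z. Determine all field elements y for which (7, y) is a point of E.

13, 40

x³ + 48x + 20 = 699 ≡ 10 (mod 53).
Square roots of 10 mod 53: 13 and 40 (since 13² = 169 ≡ 10).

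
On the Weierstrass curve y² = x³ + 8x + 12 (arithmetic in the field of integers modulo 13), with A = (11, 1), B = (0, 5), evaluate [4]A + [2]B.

O

First 4A:
Double-and-add on 4 = (100)₂. Start with A = (11, 1) for the leading 1-bit.
double: tangent at (11, 1): λ = (3·11² + 8)/(2·1) ≡ 7/2. 2⁻¹ ≡ 7 (mod 13) since 2·7 = 14 ≡ 1, so λ ≡ 7·7 ≡ 10.
  x = λ² - 11 - 11 = 100 - 22 ≡ 0; y = λ·(11 - 0) - 1 ≡ 5. → (0, 5)
double: tangent at (0, 5): λ = (3·0² + 8)/(2·5) ≡ 8/10. 10⁻¹ ≡ 4 (mod 13), so λ ≡ 8·4 ≡ 6.
  x = λ² - 0 - 0 = 36 - 0 ≡ 10; y = λ·(0 - 10) - 5 ≡ 0. → (10, 0)
4A = (10, 0).
Next 2B:
Repeated addition: build up to 2B.
2B: tangent at (0, 5): λ = (3·0² + 8)/(2·5) ≡ 8/10. 10⁻¹ ≡ 4 (mod 13), so λ ≡ 8·4 ≡ 6.
  x = λ² - 0 - 0 = 36 - 0 ≡ 10; y = λ·(0 - 10) - 5 ≡ 0. → (10, 0)
2B = (10, 0).
Finally 4A + 2B:
(10, 0) + (10, 0): same x and y₁ ≡ -y₂, so the sum is O.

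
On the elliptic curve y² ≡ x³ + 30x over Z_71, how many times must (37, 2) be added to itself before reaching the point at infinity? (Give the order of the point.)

2P: tangent at (37, 2): λ = (3·37² + 30)/(2·2) ≡ 19/4. 4⁻¹ ≡ 18 (mod 71), so λ ≡ 19·18 ≡ 58.
  x = λ² - 37 - 37 = 3364 - 74 ≡ 24; y = λ·(37 - 24) - 2 ≡ 42. → (24, 42)
3P: (24, 42) + (37, 2). λ = (2 - 42)/(37 - 24) ≡ 31/13 mod 71. 13⁻¹ ≡ 11 (mod 71) since 13·11 = 143 ≡ 1, so λ ≡ 57.
  x = λ² - 24 - 37 = 3249 - 61 ≡ 64; y = λ·(24 - 64) - 42 ≡ 21. → (64, 21)
4P: (64, 21) + (37, 2). λ = (2 - 21)/(37 - 64) ≡ 52/44 mod 71. 44⁻¹ ≡ 21 (mod 71) since 44·21 = 924 ≡ 1, so λ ≡ 27.
  x = λ² - 64 - 37 = 729 - 101 ≡ 60; y = λ·(64 - 60) - 21 ≡ 16. → (60, 16)
5P: (60, 16) + (37, 2). λ = (2 - 16)/(37 - 60) ≡ 57/48 mod 71. 48⁻¹ ≡ 37 (mod 71) since 48·37 = 1776 ≡ 1, so λ ≡ 50.
  x = λ² - 60 - 37 = 2500 - 97 ≡ 60; y = λ·(60 - 60) - 16 ≡ 55. → (60, 55)
6P: (60, 55) + (37, 2). λ = (2 - 55)/(37 - 60) ≡ 18/48 mod 71. 48⁻¹ ≡ 37 (mod 71), so λ ≡ 27.
  x = λ² - 60 - 37 = 729 - 97 ≡ 64; y = λ·(60 - 64) - 55 ≡ 50. → (64, 50)
7P: (64, 50) + (37, 2). λ = (2 - 50)/(37 - 64) ≡ 23/44 mod 71. 44⁻¹ ≡ 21 (mod 71), so λ ≡ 57.
  x = λ² - 64 - 37 = 3249 - 101 ≡ 24; y = λ·(64 - 24) - 50 ≡ 29. → (24, 29)
8P: (24, 29) + (37, 2). λ = (2 - 29)/(37 - 24) ≡ 44/13 mod 71. 13⁻¹ ≡ 11 (mod 71) since 13·11 = 143 ≡ 1, so λ ≡ 58.
  x = λ² - 24 - 37 = 3364 - 61 ≡ 37; y = λ·(24 - 37) - 29 ≡ 69. → (37, 69)
9P: (37, 69) + (37, 2): same x and y₁ ≡ -y₂, so the sum is the point at infinity.
9P = the point at infinity, so the order is 9.

9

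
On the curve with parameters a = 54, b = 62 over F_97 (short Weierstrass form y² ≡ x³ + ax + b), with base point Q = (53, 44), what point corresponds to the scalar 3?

(44, 82)

Repeated addition: build up to 3Q.
2Q: tangent at (53, 44): λ = (3·53² + 54)/(2·44) ≡ 42/88. 88⁻¹ ≡ 43 (mod 97), so λ ≡ 42·43 ≡ 60.
  x = λ² - 53 - 53 = 3600 - 106 ≡ 2; y = λ·(53 - 2) - 44 ≡ 9. → (2, 9)
3Q: (2, 9) + (53, 44). λ = (44 - 9)/(53 - 2) ≡ 35/51 mod 97. 51⁻¹ ≡ 78 (mod 97) since 51·78 = 3978 ≡ 1, so λ ≡ 14.
  x = λ² - 2 - 53 = 196 - 55 ≡ 44; y = λ·(2 - 44) - 9 ≡ 82. → (44, 82)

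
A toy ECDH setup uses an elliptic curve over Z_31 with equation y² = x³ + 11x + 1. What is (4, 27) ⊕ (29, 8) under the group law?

(4, 27) + (29, 8). λ = (8 - 27)/(29 - 4) ≡ 12/25 mod 31. 25⁻¹ ≡ 5 (mod 31), so λ ≡ 29.
  x = λ² - 4 - 29 = 841 - 33 ≡ 2; y = λ·(4 - 2) - 27 ≡ 0. → (2, 0)

(2, 0)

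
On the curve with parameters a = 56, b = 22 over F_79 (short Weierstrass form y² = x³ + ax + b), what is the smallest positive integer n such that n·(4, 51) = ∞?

2P: tangent at (4, 51): λ = (3·4² + 56)/(2·51) ≡ 25/23. 23⁻¹ ≡ 55 (mod 79), so λ ≡ 25·55 ≡ 32.
  x = λ² - 4 - 4 = 1024 - 8 ≡ 68; y = λ·(4 - 68) - 51 ≡ 34. → (68, 34)
3P: (68, 34) + (4, 51). λ = (51 - 34)/(4 - 68) ≡ 17/15 mod 79. 15⁻¹ ≡ 58 (mod 79) since 15·58 = 870 ≡ 1, so λ ≡ 38.
  x = λ² - 68 - 4 = 1444 - 72 ≡ 29; y = λ·(68 - 29) - 34 ≡ 26. → (29, 26)
4P: (29, 26) + (4, 51). λ = (51 - 26)/(4 - 29) ≡ 25/54 mod 79. 54⁻¹ ≡ 60 (mod 79), so λ ≡ 78.
  x = λ² - 29 - 4 = 6084 - 33 ≡ 47; y = λ·(29 - 47) - 26 ≡ 71. → (47, 71)
5P: (47, 71) + (4, 51). λ = (51 - 71)/(4 - 47) ≡ 59/36 mod 79. 36⁻¹ ≡ 11 (mod 79), so λ ≡ 17.
  x = λ² - 47 - 4 = 289 - 51 ≡ 1; y = λ·(47 - 1) - 71 ≡ 0. → (1, 0)
6P: (1, 0) + (4, 51). λ = (51 - 0)/(4 - 1) ≡ 51/3 mod 79. 3⁻¹ ≡ 53 (mod 79), so λ ≡ 17.
  x = λ² - 1 - 4 = 289 - 5 ≡ 47; y = λ·(1 - 47) - 0 ≡ 8. → (47, 8)
7P: (47, 8) + (4, 51). λ = (51 - 8)/(4 - 47) ≡ 43/36 mod 79. 36⁻¹ ≡ 11 (mod 79) since 36·11 = 396 ≡ 1, so λ ≡ 78.
  x = λ² - 47 - 4 = 6084 - 51 ≡ 29; y = λ·(47 - 29) - 8 ≡ 53. → (29, 53)
8P: (29, 53) + (4, 51). λ = (51 - 53)/(4 - 29) ≡ 77/54 mod 79. 54⁻¹ ≡ 60 (mod 79), so λ ≡ 38.
  x = λ² - 29 - 4 = 1444 - 33 ≡ 68; y = λ·(29 - 68) - 53 ≡ 45. → (68, 45)
9P: (68, 45) + (4, 51). λ = (51 - 45)/(4 - 68) ≡ 6/15 mod 79. 15⁻¹ ≡ 58 (mod 79), so λ ≡ 32.
  x = λ² - 68 - 4 = 1024 - 72 ≡ 4; y = λ·(68 - 4) - 45 ≡ 28. → (4, 28)
10P: (4, 28) + (4, 51): same x and y₁ ≡ -y₂, so the sum is ∞.
10P = ∞, so the order is 10.

10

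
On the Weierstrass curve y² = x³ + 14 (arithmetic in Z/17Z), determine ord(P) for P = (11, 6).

2P: tangent at (11, 6): λ = (3·11² + 0)/(2·6) ≡ 6/12. 12⁻¹ ≡ 10 (mod 17) since 12·10 = 120 ≡ 1, so λ ≡ 6·10 ≡ 9.
  x = λ² - 11 - 11 = 81 - 22 ≡ 8; y = λ·(11 - 8) - 6 ≡ 4. → (8, 4)
3P: (8, 4) + (11, 6). λ = (6 - 4)/(11 - 8) ≡ 2/3 mod 17. 3⁻¹ ≡ 6 (mod 17) since 3·6 = 18 ≡ 1, so λ ≡ 12.
  x = λ² - 8 - 11 = 144 - 19 ≡ 6; y = λ·(8 - 6) - 4 ≡ 3. → (6, 3)
4P: (6, 3) + (11, 6). λ = (6 - 3)/(11 - 6) ≡ 3/5 mod 17. 5⁻¹ ≡ 7 (mod 17), so λ ≡ 4.
  x = λ² - 6 - 11 = 16 - 17 ≡ 16; y = λ·(6 - 16) - 3 ≡ 8. → (16, 8)
5P: (16, 8) + (11, 6). λ = (6 - 8)/(11 - 16) ≡ 15/12 mod 17. 12⁻¹ ≡ 10 (mod 17), so λ ≡ 14.
  x = λ² - 16 - 11 = 196 - 27 ≡ 16; y = λ·(16 - 16) - 8 ≡ 9. → (16, 9)
6P: (16, 9) + (11, 6). λ = (6 - 9)/(11 - 16) ≡ 14/12 mod 17. 12⁻¹ ≡ 10 (mod 17) since 12·10 = 120 ≡ 1, so λ ≡ 4.
  x = λ² - 16 - 11 = 16 - 27 ≡ 6; y = λ·(16 - 6) - 9 ≡ 14. → (6, 14)
7P: (6, 14) + (11, 6). λ = (6 - 14)/(11 - 6) ≡ 9/5 mod 17. 5⁻¹ ≡ 7 (mod 17), so λ ≡ 12.
  x = λ² - 6 - 11 = 144 - 17 ≡ 8; y = λ·(6 - 8) - 14 ≡ 13. → (8, 13)
8P: (8, 13) + (11, 6). λ = (6 - 13)/(11 - 8) ≡ 10/3 mod 17. 3⁻¹ ≡ 6 (mod 17), so λ ≡ 9.
  x = λ² - 8 - 11 = 81 - 19 ≡ 11; y = λ·(8 - 11) - 13 ≡ 11. → (11, 11)
9P: (11, 11) + (11, 6): same x and y₁ ≡ -y₂, so the sum is ∞.
9P = ∞, so the order is 9.

9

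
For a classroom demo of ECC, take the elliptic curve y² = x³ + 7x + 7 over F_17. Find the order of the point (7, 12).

8

2P: tangent at (7, 12): λ = (3·7² + 7)/(2·12) ≡ 1/7. 7⁻¹ ≡ 5 (mod 17) since 7·5 = 35 ≡ 1, so λ ≡ 1·5 ≡ 5.
  x = λ² - 7 - 7 = 25 - 14 ≡ 11; y = λ·(7 - 11) - 12 ≡ 2. → (11, 2)
3P: (11, 2) + (7, 12). λ = (12 - 2)/(7 - 11) ≡ 10/13 mod 17. 13⁻¹ ≡ 4 (mod 17) since 13·4 = 52 ≡ 1, so λ ≡ 6.
  x = λ² - 11 - 7 = 36 - 18 ≡ 1; y = λ·(11 - 1) - 2 ≡ 7. → (1, 7)
4P: (1, 7) + (7, 12). λ = (12 - 7)/(7 - 1) ≡ 5/6 mod 17. 6⁻¹ ≡ 3 (mod 17) since 6·3 = 18 ≡ 1, so λ ≡ 15.
  x = λ² - 1 - 7 = 225 - 8 ≡ 13; y = λ·(1 - 13) - 7 ≡ 0. → (13, 0)
5P: (13, 0) + (7, 12). λ = (12 - 0)/(7 - 13) ≡ 12/11 mod 17. 11⁻¹ ≡ 14 (mod 17), so λ ≡ 15.
  x = λ² - 13 - 7 = 225 - 20 ≡ 1; y = λ·(13 - 1) - 0 ≡ 10. → (1, 10)
6P: (1, 10) + (7, 12). λ = (12 - 10)/(7 - 1) ≡ 2/6 mod 17. 6⁻¹ ≡ 3 (mod 17), so λ ≡ 6.
  x = λ² - 1 - 7 = 36 - 8 ≡ 11; y = λ·(1 - 11) - 10 ≡ 15. → (11, 15)
7P: (11, 15) + (7, 12). λ = (12 - 15)/(7 - 11) ≡ 14/13 mod 17. 13⁻¹ ≡ 4 (mod 17) since 13·4 = 52 ≡ 1, so λ ≡ 5.
  x = λ² - 11 - 7 = 25 - 18 ≡ 7; y = λ·(11 - 7) - 15 ≡ 5. → (7, 5)
8P: (7, 5) + (7, 12): same x and y₁ ≡ -y₂, so the sum is the point at infinity.
8P = the point at infinity, so the order is 8.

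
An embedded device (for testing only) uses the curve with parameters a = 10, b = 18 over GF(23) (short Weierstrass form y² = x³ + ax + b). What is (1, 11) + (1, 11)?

tangent at (1, 11): λ = (3·1² + 10)/(2·11) ≡ 13/22. 22⁻¹ ≡ 22 (mod 23), so λ ≡ 13·22 ≡ 10.
  x = λ² - 1 - 1 = 100 - 2 ≡ 6; y = λ·(1 - 6) - 11 ≡ 8. → (6, 8)

(6, 8)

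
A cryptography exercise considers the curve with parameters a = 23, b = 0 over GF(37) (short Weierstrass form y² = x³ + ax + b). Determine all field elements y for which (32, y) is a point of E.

x³ + 23x + 0 = 33504 ≡ 19 (mod 37).
19 is a non-residue mod 37; no y exists.

none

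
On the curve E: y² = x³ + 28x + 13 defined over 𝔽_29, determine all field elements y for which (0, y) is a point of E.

x³ + 28x + 13 = 13 ≡ 13 (mod 29).
Square roots of 13 mod 29: 10 and 19 (since 10² = 100 ≡ 13).

10, 19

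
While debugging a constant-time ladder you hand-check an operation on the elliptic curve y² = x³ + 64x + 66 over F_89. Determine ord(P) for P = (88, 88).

2P: tangent at (88, 88): λ = (3·88² + 64)/(2·88) ≡ 67/87. 87⁻¹ ≡ 44 (mod 89), so λ ≡ 67·44 ≡ 11.
  x = λ² - 88 - 88 = 121 - 176 ≡ 34; y = λ·(88 - 34) - 88 ≡ 61. → (34, 61)
3P: (34, 61) + (88, 88). λ = (88 - 61)/(88 - 34) ≡ 27/54 mod 89. 54⁻¹ ≡ 61 (mod 89) since 54·61 = 3294 ≡ 1, so λ ≡ 45.
  x = λ² - 34 - 88 = 2025 - 122 ≡ 34; y = λ·(34 - 34) - 61 ≡ 28. → (34, 28)
4P: (34, 28) + (88, 88). λ = (88 - 28)/(88 - 34) ≡ 60/54 mod 89. 54⁻¹ ≡ 61 (mod 89) since 54·61 = 3294 ≡ 1, so λ ≡ 11.
  x = λ² - 34 - 88 = 121 - 122 ≡ 88; y = λ·(34 - 88) - 28 ≡ 1. → (88, 1)
5P: (88, 1) + (88, 88): same x and y₁ ≡ -y₂, so the sum is O.
5P = O, so the order is 5.

5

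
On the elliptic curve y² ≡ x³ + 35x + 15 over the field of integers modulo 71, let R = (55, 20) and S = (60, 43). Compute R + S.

(55, 20) + (60, 43). λ = (43 - 20)/(60 - 55) ≡ 23/5 mod 71. 5⁻¹ ≡ 57 (mod 71), so λ ≡ 33.
  x = λ² - 55 - 60 = 1089 - 115 ≡ 51; y = λ·(55 - 51) - 20 ≡ 41. → (51, 41)

(51, 41)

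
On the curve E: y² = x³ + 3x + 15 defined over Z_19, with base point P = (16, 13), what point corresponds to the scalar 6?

Double-and-add on 6 = (110)₂. Start with P = (16, 13) for the leading 1-bit.
double: tangent at (16, 13): λ = (3·16² + 3)/(2·13) ≡ 11/7. 7⁻¹ ≡ 11 (mod 19), so λ ≡ 11·11 ≡ 7.
  x = λ² - 16 - 16 = 49 - 32 ≡ 17; y = λ·(16 - 17) - 13 ≡ 18. → (17, 18)
add P: (17, 18) + (16, 13). λ = (13 - 18)/(16 - 17) ≡ 14/18 mod 19. 18⁻¹ ≡ 18 (mod 19), so λ ≡ 5.
  x = λ² - 17 - 16 = 25 - 33 ≡ 11; y = λ·(17 - 11) - 18 ≡ 12. → (11, 12)
double: tangent at (11, 12): λ = (3·11² + 3)/(2·12) ≡ 5/5. 5⁻¹ ≡ 4 (mod 19) since 5·4 = 20 ≡ 1, so λ ≡ 5·4 ≡ 1.
  x = λ² - 11 - 11 = 1 - 22 ≡ 17; y = λ·(11 - 17) - 12 ≡ 1. → (17, 1)

(17, 1)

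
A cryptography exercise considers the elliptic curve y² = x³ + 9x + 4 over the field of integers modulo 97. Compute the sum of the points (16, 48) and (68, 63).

(67, 66)

(16, 48) + (68, 63). λ = (63 - 48)/(68 - 16) ≡ 15/52 mod 97. 52⁻¹ ≡ 28 (mod 97) since 52·28 = 1456 ≡ 1, so λ ≡ 32.
  x = λ² - 16 - 68 = 1024 - 84 ≡ 67; y = λ·(16 - 67) - 48 ≡ 66. → (67, 66)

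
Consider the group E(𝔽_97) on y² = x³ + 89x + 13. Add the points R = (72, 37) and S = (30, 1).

(72, 37) + (30, 1). λ = (1 - 37)/(30 - 72) ≡ 61/55 mod 97. 55⁻¹ ≡ 30 (mod 97), so λ ≡ 84.
  x = λ² - 72 - 30 = 7056 - 102 ≡ 67; y = λ·(72 - 67) - 37 ≡ 92. → (67, 92)

(67, 92)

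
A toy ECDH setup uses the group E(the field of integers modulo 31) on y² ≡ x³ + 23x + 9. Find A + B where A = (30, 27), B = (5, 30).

(30, 27) + (5, 30). λ = (30 - 27)/(5 - 30) ≡ 3/6 mod 31. 6⁻¹ ≡ 26 (mod 31), so λ ≡ 16.
  x = λ² - 30 - 5 = 256 - 35 ≡ 4; y = λ·(30 - 4) - 27 ≡ 17. → (4, 17)

(4, 17)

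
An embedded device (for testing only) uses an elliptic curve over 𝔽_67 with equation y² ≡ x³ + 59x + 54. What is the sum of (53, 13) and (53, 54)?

O

The two points share x = 53 and their y-coordinates satisfy 13 + 54 ≡ 0 (mod 67), so they are inverses. Their sum is O.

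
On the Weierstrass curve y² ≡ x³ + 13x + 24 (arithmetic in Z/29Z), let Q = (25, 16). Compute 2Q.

(9, 0)

tangent at (25, 16): λ = (3·25² + 13)/(2·16) ≡ 3/3. 3⁻¹ ≡ 10 (mod 29), so λ ≡ 3·10 ≡ 1.
  x = λ² - 25 - 25 = 1 - 50 ≡ 9; y = λ·(25 - 9) - 16 ≡ 0. → (9, 0)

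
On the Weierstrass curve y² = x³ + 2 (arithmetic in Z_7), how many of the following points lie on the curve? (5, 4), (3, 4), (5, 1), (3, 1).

2

(5, 4): 4² ≡ 2, rhs ≡ 1 → off.
(3, 4): 4² ≡ 2, rhs ≡ 1 → off.
(5, 1): 1² ≡ 1, rhs ≡ 1 → on.
(3, 1): 1² ≡ 1, rhs ≡ 1 → on.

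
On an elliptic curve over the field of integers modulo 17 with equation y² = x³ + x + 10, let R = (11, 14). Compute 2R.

tangent at (11, 14): λ = (3·11² + 1)/(2·14) ≡ 7/11. 11⁻¹ ≡ 14 (mod 17) since 11·14 = 154 ≡ 1, so λ ≡ 7·14 ≡ 13.
  x = λ² - 11 - 11 = 169 - 22 ≡ 11; y = λ·(11 - 11) - 14 ≡ 3. → (11, 3)

(11, 3)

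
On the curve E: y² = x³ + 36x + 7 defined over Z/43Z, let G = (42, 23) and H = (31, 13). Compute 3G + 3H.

First 3G:
Repeated addition: build up to 3G.
2G: tangent at (42, 23): λ = (3·42² + 36)/(2·23) ≡ 39/3. 3⁻¹ ≡ 29 (mod 43) since 3·29 = 87 ≡ 1, so λ ≡ 39·29 ≡ 13.
  x = λ² - 42 - 42 = 169 - 84 ≡ 42; y = λ·(42 - 42) - 23 ≡ 20. → (42, 20)
3G: (42, 20) + (42, 23): same x and y₁ ≡ -y₂, so the sum is O.
3G = O.
Next 3H:
Repeated addition: build up to 3H.
2H: tangent at (31, 13): λ = (3·31² + 36)/(2·13) ≡ 38/26. 26⁻¹ ≡ 5 (mod 43), so λ ≡ 38·5 ≡ 18.
  x = λ² - 31 - 31 = 324 - 62 ≡ 4; y = λ·(31 - 4) - 13 ≡ 0. → (4, 0)
3H: (4, 0) + (31, 13). λ = (13 - 0)/(31 - 4) ≡ 13/27 mod 43. 27⁻¹ ≡ 8 (mod 43), so λ ≡ 18.
  x = λ² - 4 - 31 = 324 - 35 ≡ 31; y = λ·(4 - 31) - 0 ≡ 30. → (31, 30)
3H = (31, 30).
Finally 3G + 3H:
O + (31, 30) = (31, 30) (identity).

(31, 30)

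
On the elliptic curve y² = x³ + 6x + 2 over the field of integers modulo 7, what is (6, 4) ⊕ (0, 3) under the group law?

(2, 6)

(6, 4) + (0, 3). λ = (3 - 4)/(0 - 6) ≡ 6/1 mod 7. 1⁻¹ ≡ 1 (mod 7) since 1·1 = 1 ≡ 1, so λ ≡ 6.
  x = λ² - 6 - 0 = 36 - 6 ≡ 2; y = λ·(6 - 2) - 4 ≡ 6. → (2, 6)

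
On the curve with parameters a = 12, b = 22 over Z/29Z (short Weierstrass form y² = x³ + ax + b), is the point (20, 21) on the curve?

y² = 21² ≡ 6; x³ + 12x + 22 = 8262 ≡ 26 (mod 29). 6 ≠ 26.

no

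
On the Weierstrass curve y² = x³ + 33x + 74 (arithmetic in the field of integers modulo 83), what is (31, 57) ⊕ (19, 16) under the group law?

(31, 57) + (19, 16). λ = (16 - 57)/(19 - 31) ≡ 42/71 mod 83. 71⁻¹ ≡ 76 (mod 83) since 71·76 = 5396 ≡ 1, so λ ≡ 38.
  x = λ² - 31 - 19 = 1444 - 50 ≡ 66; y = λ·(31 - 66) - 57 ≡ 24. → (66, 24)

(66, 24)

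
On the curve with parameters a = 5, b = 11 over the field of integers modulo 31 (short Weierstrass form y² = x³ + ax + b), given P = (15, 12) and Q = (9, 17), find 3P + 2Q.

First 3P:
Repeated addition: build up to 3P.
2P: tangent at (15, 12): λ = (3·15² + 5)/(2·12) ≡ 29/24. 24⁻¹ ≡ 22 (mod 31), so λ ≡ 29·22 ≡ 18.
  x = λ² - 15 - 15 = 324 - 30 ≡ 15; y = λ·(15 - 15) - 12 ≡ 19. → (15, 19)
3P: (15, 19) + (15, 12): same x and y₁ ≡ -y₂, so the sum is O.
3P = O.
Next 2Q:
Repeated addition: build up to 2Q.
2Q: tangent at (9, 17): λ = (3·9² + 5)/(2·17) ≡ 0/3. 3⁻¹ ≡ 21 (mod 31), so λ ≡ 0·21 ≡ 0.
  x = λ² - 9 - 9 = 0 - 18 ≡ 13; y = λ·(9 - 13) - 17 ≡ 14. → (13, 14)
2Q = (13, 14).
Finally 3P + 2Q:
O + (13, 14) = (13, 14) (identity).

(13, 14)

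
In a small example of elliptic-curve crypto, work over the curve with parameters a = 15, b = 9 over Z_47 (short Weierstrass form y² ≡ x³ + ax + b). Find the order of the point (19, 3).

6

2P: tangent at (19, 3): λ = (3·19² + 15)/(2·3) ≡ 17/6. 6⁻¹ ≡ 8 (mod 47), so λ ≡ 17·8 ≡ 42.
  x = λ² - 19 - 19 = 1764 - 38 ≡ 34; y = λ·(19 - 34) - 3 ≡ 25. → (34, 25)
3P: (34, 25) + (19, 3). λ = (3 - 25)/(19 - 34) ≡ 25/32 mod 47. 32⁻¹ ≡ 25 (mod 47), so λ ≡ 14.
  x = λ² - 34 - 19 = 196 - 53 ≡ 2; y = λ·(34 - 2) - 25 ≡ 0. → (2, 0)
4P: (2, 0) + (19, 3). λ = (3 - 0)/(19 - 2) ≡ 3/17 mod 47. 17⁻¹ ≡ 36 (mod 47), so λ ≡ 14.
  x = λ² - 2 - 19 = 196 - 21 ≡ 34; y = λ·(2 - 34) - 0 ≡ 22. → (34, 22)
5P: (34, 22) + (19, 3). λ = (3 - 22)/(19 - 34) ≡ 28/32 mod 47. 32⁻¹ ≡ 25 (mod 47), so λ ≡ 42.
  x = λ² - 34 - 19 = 1764 - 53 ≡ 19; y = λ·(34 - 19) - 22 ≡ 44. → (19, 44)
6P: (19, 44) + (19, 3): same x and y₁ ≡ -y₂, so the sum is ∞.
6P = ∞, so the order is 6.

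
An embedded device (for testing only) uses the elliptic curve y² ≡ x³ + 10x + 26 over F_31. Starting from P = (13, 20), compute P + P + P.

(16, 29)

Repeated addition: build up to 3P.
2P: tangent at (13, 20): λ = (3·13² + 10)/(2·20) ≡ 21/9. 9⁻¹ ≡ 7 (mod 31) since 9·7 = 63 ≡ 1, so λ ≡ 21·7 ≡ 23.
  x = λ² - 13 - 13 = 529 - 26 ≡ 7; y = λ·(13 - 7) - 20 ≡ 25. → (7, 25)
3P: (7, 25) + (13, 20). λ = (20 - 25)/(13 - 7) ≡ 26/6 mod 31. 6⁻¹ ≡ 26 (mod 31), so λ ≡ 25.
  x = λ² - 7 - 13 = 625 - 20 ≡ 16; y = λ·(7 - 16) - 25 ≡ 29. → (16, 29)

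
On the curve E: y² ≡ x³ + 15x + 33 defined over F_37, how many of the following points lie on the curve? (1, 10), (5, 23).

(1, 10): 10² ≡ 26, rhs ≡ 12 → off.
(5, 23): 23² ≡ 11, rhs ≡ 11 → on.

1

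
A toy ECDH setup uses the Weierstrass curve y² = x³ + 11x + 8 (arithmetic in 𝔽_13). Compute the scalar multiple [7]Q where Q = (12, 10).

Double-and-add on 7 = (111)₂. Start with Q = (12, 10) for the leading 1-bit.
double: tangent at (12, 10): λ = (3·12² + 11)/(2·10) ≡ 1/7. 7⁻¹ ≡ 2 (mod 13) since 7·2 = 14 ≡ 1, so λ ≡ 1·2 ≡ 2.
  x = λ² - 12 - 12 = 4 - 24 ≡ 6; y = λ·(12 - 6) - 10 ≡ 2. → (6, 2)
add Q: (6, 2) + (12, 10). λ = (10 - 2)/(12 - 6) ≡ 8/6 mod 13. 6⁻¹ ≡ 11 (mod 13), so λ ≡ 10.
  x = λ² - 6 - 12 = 100 - 18 ≡ 4; y = λ·(6 - 4) - 2 ≡ 5. → (4, 5)
double: tangent at (4, 5): λ = (3·4² + 11)/(2·5) ≡ 7/10. 10⁻¹ ≡ 4 (mod 13) since 10·4 = 40 ≡ 1, so λ ≡ 7·4 ≡ 2.
  x = λ² - 4 - 4 = 4 - 8 ≡ 9; y = λ·(4 - 9) - 5 ≡ 11. → (9, 11)
add Q: (9, 11) + (12, 10). λ = (10 - 11)/(12 - 9) ≡ 12/3 mod 13. 3⁻¹ ≡ 9 (mod 13) since 3·9 = 27 ≡ 1, so λ ≡ 4.
  x = λ² - 9 - 12 = 16 - 21 ≡ 8; y = λ·(9 - 8) - 11 ≡ 6. → (8, 6)

(8, 6)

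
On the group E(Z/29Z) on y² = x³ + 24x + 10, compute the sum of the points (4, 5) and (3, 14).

(16, 16)

(4, 5) + (3, 14). λ = (14 - 5)/(3 - 4) ≡ 9/28 mod 29. 28⁻¹ ≡ 28 (mod 29), so λ ≡ 20.
  x = λ² - 4 - 3 = 400 - 7 ≡ 16; y = λ·(4 - 16) - 5 ≡ 16. → (16, 16)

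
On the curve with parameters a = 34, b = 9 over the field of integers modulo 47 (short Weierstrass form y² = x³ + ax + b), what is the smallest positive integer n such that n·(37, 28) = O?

9

2P: tangent at (37, 28): λ = (3·37² + 34)/(2·28) ≡ 5/9. 9⁻¹ ≡ 21 (mod 47), so λ ≡ 5·21 ≡ 11.
  x = λ² - 37 - 37 = 121 - 74 ≡ 0; y = λ·(37 - 0) - 28 ≡ 3. → (0, 3)
3P: (0, 3) + (37, 28). λ = (28 - 3)/(37 - 0) ≡ 25/37 mod 47. 37⁻¹ ≡ 14 (mod 47), so λ ≡ 21.
  x = λ² - 0 - 37 = 441 - 37 ≡ 28; y = λ·(0 - 28) - 3 ≡ 20. → (28, 20)
4P: (28, 20) + (37, 28). λ = (28 - 20)/(37 - 28) ≡ 8/9 mod 47. 9⁻¹ ≡ 21 (mod 47), so λ ≡ 27.
  x = λ² - 28 - 37 = 729 - 65 ≡ 6; y = λ·(28 - 6) - 20 ≡ 10. → (6, 10)
5P: (6, 10) + (37, 28). λ = (28 - 10)/(37 - 6) ≡ 18/31 mod 47. 31⁻¹ ≡ 44 (mod 47) since 31·44 = 1364 ≡ 1, so λ ≡ 40.
  x = λ² - 6 - 37 = 1600 - 43 ≡ 6; y = λ·(6 - 6) - 10 ≡ 37. → (6, 37)
6P: (6, 37) + (37, 28). λ = (28 - 37)/(37 - 6) ≡ 38/31 mod 47. 31⁻¹ ≡ 44 (mod 47), so λ ≡ 27.
  x = λ² - 6 - 37 = 729 - 43 ≡ 28; y = λ·(6 - 28) - 37 ≡ 27. → (28, 27)
7P: (28, 27) + (37, 28). λ = (28 - 27)/(37 - 28) ≡ 1/9 mod 47. 9⁻¹ ≡ 21 (mod 47), so λ ≡ 21.
  x = λ² - 28 - 37 = 441 - 65 ≡ 0; y = λ·(28 - 0) - 27 ≡ 44. → (0, 44)
8P: (0, 44) + (37, 28). λ = (28 - 44)/(37 - 0) ≡ 31/37 mod 47. 37⁻¹ ≡ 14 (mod 47) since 37·14 = 518 ≡ 1, so λ ≡ 11.
  x = λ² - 0 - 37 = 121 - 37 ≡ 37; y = λ·(0 - 37) - 44 ≡ 19. → (37, 19)
9P: (37, 19) + (37, 28): same x and y₁ ≡ -y₂, so the sum is O.
9P = O, so the order is 9.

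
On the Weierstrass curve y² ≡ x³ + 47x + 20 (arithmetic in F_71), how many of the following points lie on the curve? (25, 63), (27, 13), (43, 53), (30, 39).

(25, 63): 63² ≡ 64, rhs ≡ 64 → on.
(27, 13): 13² ≡ 27, rhs ≡ 27 → on.
(43, 53): 53² ≡ 40, rhs ≡ 40 → on.
(30, 39): 39² ≡ 30, rhs ≡ 30 → on.

4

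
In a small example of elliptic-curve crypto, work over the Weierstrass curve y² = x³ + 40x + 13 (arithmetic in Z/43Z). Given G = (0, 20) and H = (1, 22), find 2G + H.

First 2G:
Repeated addition: build up to 2G.
2G: tangent at (0, 20): λ = (3·0² + 40)/(2·20) ≡ 40/40. 40⁻¹ ≡ 14 (mod 43), so λ ≡ 40·14 ≡ 1.
  x = λ² - 0 - 0 = 1 - 0 ≡ 1; y = λ·(0 - 1) - 20 ≡ 22. → (1, 22)
2G = (1, 22).
Finally 2G + H:
tangent at (1, 22): λ = (3·1² + 40)/(2·22) ≡ 0/1. 1⁻¹ ≡ 1 (mod 43), so λ ≡ 0·1 ≡ 0.
  x = λ² - 1 - 1 = 0 - 2 ≡ 41; y = λ·(1 - 41) - 22 ≡ 21. → (41, 21)

(41, 21)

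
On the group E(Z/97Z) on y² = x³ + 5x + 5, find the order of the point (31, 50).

2P: tangent at (31, 50): λ = (3·31² + 5)/(2·50) ≡ 75/3. 3⁻¹ ≡ 65 (mod 97), so λ ≡ 75·65 ≡ 25.
  x = λ² - 31 - 31 = 625 - 62 ≡ 78; y = λ·(31 - 78) - 50 ≡ 36. → (78, 36)
3P: (78, 36) + (31, 50). λ = (50 - 36)/(31 - 78) ≡ 14/50 mod 97. 50⁻¹ ≡ 33 (mod 97), so λ ≡ 74.
  x = λ² - 78 - 31 = 5476 - 109 ≡ 32; y = λ·(78 - 32) - 36 ≡ 70. → (32, 70)
4P: (32, 70) + (31, 50). λ = (50 - 70)/(31 - 32) ≡ 77/96 mod 97. 96⁻¹ ≡ 96 (mod 97) since 96·96 = 9216 ≡ 1, so λ ≡ 20.
  x = λ² - 32 - 31 = 400 - 63 ≡ 46; y = λ·(32 - 46) - 70 ≡ 38. → (46, 38)
5P: (46, 38) + (31, 50). λ = (50 - 38)/(31 - 46) ≡ 12/82 mod 97. 82⁻¹ ≡ 84 (mod 97), so λ ≡ 38.
  x = λ² - 46 - 31 = 1444 - 77 ≡ 9; y = λ·(46 - 9) - 38 ≡ 10. → (9, 10)
6P: (9, 10) + (31, 50). λ = (50 - 10)/(31 - 9) ≡ 40/22 mod 97. 22⁻¹ ≡ 75 (mod 97) since 22·75 = 1650 ≡ 1, so λ ≡ 90.
  x = λ² - 9 - 31 = 8100 - 40 ≡ 9; y = λ·(9 - 9) - 10 ≡ 87. → (9, 87)
7P: (9, 87) + (31, 50). λ = (50 - 87)/(31 - 9) ≡ 60/22 mod 97. 22⁻¹ ≡ 75 (mod 97), so λ ≡ 38.
  x = λ² - 9 - 31 = 1444 - 40 ≡ 46; y = λ·(9 - 46) - 87 ≡ 59. → (46, 59)
8P: (46, 59) + (31, 50). λ = (50 - 59)/(31 - 46) ≡ 88/82 mod 97. 82⁻¹ ≡ 84 (mod 97), so λ ≡ 20.
  x = λ² - 46 - 31 = 400 - 77 ≡ 32; y = λ·(46 - 32) - 59 ≡ 27. → (32, 27)
9P: (32, 27) + (31, 50). λ = (50 - 27)/(31 - 32) ≡ 23/96 mod 97. 96⁻¹ ≡ 96 (mod 97), so λ ≡ 74.
  x = λ² - 32 - 31 = 5476 - 63 ≡ 78; y = λ·(32 - 78) - 27 ≡ 61. → (78, 61)
10P: (78, 61) + (31, 50). λ = (50 - 61)/(31 - 78) ≡ 86/50 mod 97. 50⁻¹ ≡ 33 (mod 97) since 50·33 = 1650 ≡ 1, so λ ≡ 25.
  x = λ² - 78 - 31 = 625 - 109 ≡ 31; y = λ·(78 - 31) - 61 ≡ 47. → (31, 47)
11P: (31, 47) + (31, 50): same x and y₁ ≡ -y₂, so the sum is O.
11P = O, so the order is 11.

11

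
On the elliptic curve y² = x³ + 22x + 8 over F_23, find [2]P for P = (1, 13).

tangent at (1, 13): λ = (3·1² + 22)/(2·13) ≡ 2/3. 3⁻¹ ≡ 8 (mod 23) since 3·8 = 24 ≡ 1, so λ ≡ 2·8 ≡ 16.
  x = λ² - 1 - 1 = 256 - 2 ≡ 1; y = λ·(1 - 1) - 13 ≡ 10. → (1, 10)

(1, 10)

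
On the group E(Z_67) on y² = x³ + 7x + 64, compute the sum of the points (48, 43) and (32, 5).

(48, 43) + (32, 5). λ = (5 - 43)/(32 - 48) ≡ 29/51 mod 67. 51⁻¹ ≡ 46 (mod 67), so λ ≡ 61.
  x = λ² - 48 - 32 = 3721 - 80 ≡ 23; y = λ·(48 - 23) - 43 ≡ 8. → (23, 8)

(23, 8)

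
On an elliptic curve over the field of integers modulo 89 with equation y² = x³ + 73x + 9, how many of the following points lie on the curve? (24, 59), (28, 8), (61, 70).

2

(24, 59): 59² ≡ 10, rhs ≡ 10 → on.
(28, 8): 8² ≡ 64, rhs ≡ 64 → on.
(61, 70): 70² ≡ 5, rhs ≡ 43 → off.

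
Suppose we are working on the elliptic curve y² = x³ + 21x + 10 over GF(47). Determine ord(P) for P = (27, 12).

2P: tangent at (27, 12): λ = (3·27² + 21)/(2·12) ≡ 46/24. 24⁻¹ ≡ 2 (mod 47), so λ ≡ 46·2 ≡ 45.
  x = λ² - 27 - 27 = 2025 - 54 ≡ 44; y = λ·(27 - 44) - 12 ≡ 22. → (44, 22)
3P: (44, 22) + (27, 12). λ = (12 - 22)/(27 - 44) ≡ 37/30 mod 47. 30⁻¹ ≡ 11 (mod 47) since 30·11 = 330 ≡ 1, so λ ≡ 31.
  x = λ² - 44 - 27 = 961 - 71 ≡ 44; y = λ·(44 - 44) - 22 ≡ 25. → (44, 25)
4P: (44, 25) + (27, 12). λ = (12 - 25)/(27 - 44) ≡ 34/30 mod 47. 30⁻¹ ≡ 11 (mod 47), so λ ≡ 45.
  x = λ² - 44 - 27 = 2025 - 71 ≡ 27; y = λ·(44 - 27) - 25 ≡ 35. → (27, 35)
5P: (27, 35) + (27, 12): same x and y₁ ≡ -y₂, so the sum is the point at infinity.
5P = the point at infinity, so the order is 5.

5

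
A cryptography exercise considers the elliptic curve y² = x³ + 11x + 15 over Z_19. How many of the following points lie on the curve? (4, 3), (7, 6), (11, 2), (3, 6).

3

(4, 3): 3² ≡ 9, rhs ≡ 9 → on.
(7, 6): 6² ≡ 17, rhs ≡ 17 → on.
(11, 2): 2² ≡ 4, rhs ≡ 4 → on.
(3, 6): 6² ≡ 17, rhs ≡ 18 → off.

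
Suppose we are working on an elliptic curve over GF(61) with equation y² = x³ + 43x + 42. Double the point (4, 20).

(4, 41)

tangent at (4, 20): λ = (3·4² + 43)/(2·20) ≡ 30/40. 40⁻¹ ≡ 29 (mod 61), so λ ≡ 30·29 ≡ 16.
  x = λ² - 4 - 4 = 256 - 8 ≡ 4; y = λ·(4 - 4) - 20 ≡ 41. → (4, 41)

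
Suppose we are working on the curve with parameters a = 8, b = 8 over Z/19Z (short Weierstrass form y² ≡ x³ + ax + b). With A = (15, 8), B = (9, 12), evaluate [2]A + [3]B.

First 2A:
Repeated addition: build up to 2A.
2A: tangent at (15, 8): λ = (3·15² + 8)/(2·8) ≡ 18/16. 16⁻¹ ≡ 6 (mod 19), so λ ≡ 18·6 ≡ 13.
  x = λ² - 15 - 15 = 169 - 30 ≡ 6; y = λ·(15 - 6) - 8 ≡ 14. → (6, 14)
2A = (6, 14).
Next 3B:
Repeated addition: build up to 3B.
2B: tangent at (9, 12): λ = (3·9² + 8)/(2·12) ≡ 4/5. 5⁻¹ ≡ 4 (mod 19) since 5·4 = 20 ≡ 1, so λ ≡ 4·4 ≡ 16.
  x = λ² - 9 - 9 = 256 - 18 ≡ 10; y = λ·(9 - 10) - 12 ≡ 10. → (10, 10)
3B: (10, 10) + (9, 12). λ = (12 - 10)/(9 - 10) ≡ 2/18 mod 19. 18⁻¹ ≡ 18 (mod 19) since 18·18 = 324 ≡ 1, so λ ≡ 17.
  x = λ² - 10 - 9 = 289 - 19 ≡ 4; y = λ·(10 - 4) - 10 ≡ 16. → (4, 16)
3B = (4, 16).
Finally 2A + 3B:
(6, 14) + (4, 16). λ = (16 - 14)/(4 - 6) ≡ 2/17 mod 19. 17⁻¹ ≡ 9 (mod 19) since 17·9 = 153 ≡ 1, so λ ≡ 18.
  x = λ² - 6 - 4 = 324 - 10 ≡ 10; y = λ·(6 - 10) - 14 ≡ 9. → (10, 9)

(10, 9)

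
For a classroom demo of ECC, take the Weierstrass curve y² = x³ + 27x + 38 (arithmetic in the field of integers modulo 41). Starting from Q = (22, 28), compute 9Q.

Double-and-add on 9 = (1001)₂. Start with Q = (22, 28) for the leading 1-bit.
double: tangent at (22, 28): λ = (3·22² + 27)/(2·28) ≡ 3/15. 15⁻¹ ≡ 11 (mod 41), so λ ≡ 3·11 ≡ 33.
  x = λ² - 22 - 22 = 1089 - 44 ≡ 20; y = λ·(22 - 20) - 28 ≡ 38. → (20, 38)
double: tangent at (20, 38): λ = (3·20² + 27)/(2·38) ≡ 38/35. 35⁻¹ ≡ 34 (mod 41) since 35·34 = 1190 ≡ 1, so λ ≡ 38·34 ≡ 21.
  x = λ² - 20 - 20 = 441 - 40 ≡ 32; y = λ·(20 - 32) - 38 ≡ 38. → (32, 38)
double: tangent at (32, 38): λ = (3·32² + 27)/(2·38) ≡ 24/35. 35⁻¹ ≡ 34 (mod 41) since 35·34 = 1190 ≡ 1, so λ ≡ 24·34 ≡ 37.
  x = λ² - 32 - 32 = 1369 - 64 ≡ 34; y = λ·(32 - 34) - 38 ≡ 11. → (34, 11)
add Q: (34, 11) + (22, 28). λ = (28 - 11)/(22 - 34) ≡ 17/29 mod 41. 29⁻¹ ≡ 17 (mod 41), so λ ≡ 2.
  x = λ² - 34 - 22 = 4 - 56 ≡ 30; y = λ·(34 - 30) - 11 ≡ 38. → (30, 38)

(30, 38)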